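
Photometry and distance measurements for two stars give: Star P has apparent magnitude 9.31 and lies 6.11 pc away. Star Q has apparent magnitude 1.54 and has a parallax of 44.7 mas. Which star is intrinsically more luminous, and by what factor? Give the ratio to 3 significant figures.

Star P: M = m − 5 log₁₀ d + 5 = 9.31 − 5·0.7860 + 5 = 10.380
Star Q: p = 44.7 mas = 0.0447″ → d = 1/p = 22.37 pc
Star Q: M = m − 5 log₁₀ d + 5 = 1.54 − 5·1.3497 + 5 = -0.208
ΔM = M_P − M_Q = 10.380 − (-0.208) = 10.588; smaller M is more luminous → Star Q.
L ratio = 10^(0.4 |ΔM|) = 10^4.235 = 17190

Star Q is more luminous, by a factor of 17200.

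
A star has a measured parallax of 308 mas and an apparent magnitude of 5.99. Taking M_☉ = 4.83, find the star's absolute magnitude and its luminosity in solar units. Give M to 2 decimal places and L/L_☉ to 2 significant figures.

M ≈ 8.43; L/L_☉ ≈ 0.036

d = 1/p = 1000/308 mas = 3.247 pc
M = m − 5 log₁₀ d + 5 = 5.99 − 5·0.5114 + 5 = 8.433
M − M_☉ = 8.433 − 4.83 = 3.603
L/L_☉ = 10^(−0.4 × 3.603) = 0.03622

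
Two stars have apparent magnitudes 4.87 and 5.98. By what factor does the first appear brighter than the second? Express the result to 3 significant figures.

Δm = 4.87 − (5.98) = -1.11
Flux ratio = 10^(−0.4 Δm) = 10^(−0.4 × -1.11) = 10^0.444 = 2.780

2.78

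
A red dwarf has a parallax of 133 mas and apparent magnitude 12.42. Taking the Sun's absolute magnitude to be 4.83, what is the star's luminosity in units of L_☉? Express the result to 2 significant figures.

L/L_☉ ≈ 5.2×10^-4

d = 1/p = 1000/133 mas = 7.519 pc
M = m − 5 log₁₀ d + 5 = 12.42 − 5·0.8761 + 5 = 13.039
M − M_☉ = 13.039 − 4.83 = 8.209
L/L_☉ = 10^(−0.4 × 8.209) = 5.204×10^-4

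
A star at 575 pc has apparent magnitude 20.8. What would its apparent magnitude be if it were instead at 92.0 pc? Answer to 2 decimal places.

m ≈ 16.82

Flux ∝ 1/d², so Δm = 5 log₁₀(d₂/d₁) = 5 log₁₀(92.0/575) = -3.979
m₂ = m₁ + Δm = 20.8 + (-3.979) = 16.821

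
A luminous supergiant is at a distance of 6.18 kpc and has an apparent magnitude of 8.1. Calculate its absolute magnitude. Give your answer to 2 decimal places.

d = 6.18 kpc = 6180 pc
5 log₁₀(d/10 pc) = 5 log₁₀(6180) − 5 = 13.955
M = m − 5 log₁₀(d/10) = 8.1 − 13.955 = -5.855

M ≈ -5.85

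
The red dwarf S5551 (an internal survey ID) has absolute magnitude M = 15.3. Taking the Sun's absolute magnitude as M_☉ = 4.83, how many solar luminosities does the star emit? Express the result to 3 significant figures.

M − M_☉ = 15.3 − 4.83 = 10.470
L/L_☉ = 10^(−0.4 (M − M_☉)) = 10^-4.188 = 6.486×10^-5

L/L_☉ ≈ 6.49×10^-5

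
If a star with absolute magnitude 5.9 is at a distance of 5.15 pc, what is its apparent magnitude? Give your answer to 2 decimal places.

m ≈ 4.46

m = M + 5 log₁₀ d − 5 = 5.9 + 5·0.7118 − 5 = 4.459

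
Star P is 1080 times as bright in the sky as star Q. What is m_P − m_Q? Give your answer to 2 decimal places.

m_P − m_Q ≈ -7.58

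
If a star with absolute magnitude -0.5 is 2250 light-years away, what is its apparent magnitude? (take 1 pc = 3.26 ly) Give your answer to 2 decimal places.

m ≈ 8.69

d = 2250 ly / 3.26 = 690.2 pc
m = M + 5 log₁₀ d − 5 = -0.5 + 5·2.8390 − 5 = 8.695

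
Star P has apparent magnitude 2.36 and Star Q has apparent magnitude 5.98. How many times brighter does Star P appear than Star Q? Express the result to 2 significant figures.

28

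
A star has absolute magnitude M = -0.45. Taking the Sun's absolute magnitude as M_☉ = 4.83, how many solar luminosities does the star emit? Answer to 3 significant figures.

M − M_☉ = -0.45 − 4.83 = -5.280
L/L_☉ = 10^(−0.4 (M − M_☉)) = 10^2.112 = 129.4

L/L_☉ ≈ 129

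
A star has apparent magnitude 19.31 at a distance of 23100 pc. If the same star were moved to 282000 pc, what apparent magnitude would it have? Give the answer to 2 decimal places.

m ≈ 24.74

Flux ∝ 1/d², so Δm = 5 log₁₀(d₂/d₁) = 5 log₁₀(282000/23100) = 5.433
m₂ = m₁ + Δm = 19.31 + (5.433) = 24.743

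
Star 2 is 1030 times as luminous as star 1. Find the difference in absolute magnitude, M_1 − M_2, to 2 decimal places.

Pogson: ΔM = −2.5 log₁₀(ratio) = −2.5 log₁₀(1030) = −2.5 × 3.0128 = -7.532
Star 2 is brighter so has the smaller magnitude: M_1 − M_2 is positive.

M_1 − M_2 ≈ 7.53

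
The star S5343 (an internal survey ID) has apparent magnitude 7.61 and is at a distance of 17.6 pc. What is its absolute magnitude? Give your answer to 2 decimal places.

M ≈ 6.38

5 log₁₀(d/10 pc) = 5 log₁₀(17.60) − 5 = 1.228
M = m − 5 log₁₀(d/10) = 7.61 − 1.228 = 6.382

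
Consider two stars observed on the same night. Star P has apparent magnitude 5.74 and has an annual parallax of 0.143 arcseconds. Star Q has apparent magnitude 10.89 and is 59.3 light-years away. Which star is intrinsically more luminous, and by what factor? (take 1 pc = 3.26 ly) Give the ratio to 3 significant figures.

Star P is more luminous, by a factor of 17.0.

Star P: d = 1/p = 1/0.143″ = 6.993 pc
Star P: M = m − 5 log₁₀ d + 5 = 5.74 − 5·0.8447 + 5 = 6.517
Star Q: d = 59.3 ly / 3.26 = 18.19 pc
Star Q: M = m − 5 log₁₀ d + 5 = 10.89 − 5·1.2598 + 5 = 9.591
ΔM = M_P − M_Q = 6.517 − (9.591) = -3.074; smaller M is more luminous → Star P.
L ratio = 10^(0.4 |ΔM|) = 10^1.230 = 16.97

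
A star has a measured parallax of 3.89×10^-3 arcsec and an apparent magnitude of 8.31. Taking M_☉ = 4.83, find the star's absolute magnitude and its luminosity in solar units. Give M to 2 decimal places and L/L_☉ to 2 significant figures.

M ≈ 1.26; L/L_☉ ≈ 27

d = 1/p = 1/3.89×10^-3″ = 257.1 pc
M = m − 5 log₁₀ d + 5 = 8.31 − 5·2.4101 + 5 = 1.260
M − M_☉ = 1.260 − 4.83 = -3.570
L/L_☉ = 10^(−0.4 × -3.570) = 26.80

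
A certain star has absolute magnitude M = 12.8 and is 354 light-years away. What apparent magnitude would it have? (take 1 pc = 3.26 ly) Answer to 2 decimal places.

d = 354 ly / 3.26 = 108.6 pc
m = M + 5 log₁₀ d − 5 = 12.8 + 5·2.0358 − 5 = 17.979

m ≈ 17.98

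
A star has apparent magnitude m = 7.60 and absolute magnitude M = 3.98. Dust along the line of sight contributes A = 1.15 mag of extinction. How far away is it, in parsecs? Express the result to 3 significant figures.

m − M = 5 log₁₀(d/10 pc) + A  ⇒  7.60 − (3.98) − 1.15 = 5 log₁₀(d/10)
2.470 = 5 log₁₀(d/10)
log₁₀ d = (m − M − A)/5 + 1 = 1.4940
d = 10^1.4940 = 31.19 pc

d ≈ 31.2 pc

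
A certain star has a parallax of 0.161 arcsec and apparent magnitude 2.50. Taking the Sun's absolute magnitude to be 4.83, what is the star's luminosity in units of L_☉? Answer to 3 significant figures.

L/L_☉ ≈ 3.30

d = 1/p = 1/0.161″ = 6.211 pc
M = m − 5 log₁₀ d + 5 = 2.50 − 5·0.7932 + 5 = 3.534
M − M_☉ = 3.534 − 4.83 = -1.296
L/L_☉ = 10^(−0.4 × -1.296) = 3.299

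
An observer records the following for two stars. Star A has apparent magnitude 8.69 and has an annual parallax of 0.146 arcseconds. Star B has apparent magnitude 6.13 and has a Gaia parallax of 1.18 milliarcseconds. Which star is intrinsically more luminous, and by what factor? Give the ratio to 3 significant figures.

Star B is more luminous, by a factor of 162000.

Star A: d = 1/p = 1/0.146″ = 6.849 pc
Star A: M = m − 5 log₁₀ d + 5 = 8.69 − 5·0.8356 + 5 = 9.512
Star B: p = 1.18 mas = 1.18×10^-3″ → d = 1/p = 847.5 pc
Star B: M = m − 5 log₁₀ d + 5 = 6.13 − 5·2.9281 + 5 = -3.511
ΔM = M_A − M_B = 9.512 − (-3.511) = 13.022; smaller M is more luminous → Star B.
L ratio = 10^(0.4 |ΔM|) = 10^5.209 = 161800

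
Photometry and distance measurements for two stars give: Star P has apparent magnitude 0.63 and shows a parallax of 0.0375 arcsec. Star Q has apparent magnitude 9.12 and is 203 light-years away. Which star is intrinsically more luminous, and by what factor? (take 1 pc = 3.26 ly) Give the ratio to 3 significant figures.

Star P is more luminous, by a factor of 456.

Star P: d = 1/p = 1/0.0375″ = 26.67 pc
Star P: M = m − 5 log₁₀ d + 5 = 0.63 − 5·1.4260 + 5 = -1.500
Star Q: d = 203 ly / 3.26 = 62.27 pc
Star Q: M = m − 5 log₁₀ d + 5 = 9.12 − 5·1.7943 + 5 = 5.149
ΔM = M_P − M_Q = -1.500 − (5.149) = -6.648; smaller M is more luminous → Star P.
L ratio = 10^(0.4 |ΔM|) = 10^2.659 = 456.4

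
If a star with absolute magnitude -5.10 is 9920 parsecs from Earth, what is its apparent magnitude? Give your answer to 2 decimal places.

m ≈ 9.88

m = M + 5 log₁₀ d − 5 = -5.10 + 5·3.9965 − 5 = 9.883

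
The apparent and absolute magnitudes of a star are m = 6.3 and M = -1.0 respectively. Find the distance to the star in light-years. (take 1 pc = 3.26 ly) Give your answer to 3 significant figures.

d ≈ 940 ly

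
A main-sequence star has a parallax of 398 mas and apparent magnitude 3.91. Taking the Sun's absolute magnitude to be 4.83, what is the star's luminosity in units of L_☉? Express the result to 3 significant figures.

d = 1/p = 1000/398 mas = 2.513 pc
M = m − 5 log₁₀ d + 5 = 3.91 − 5·0.4001 + 5 = 6.909
M − M_☉ = 6.909 − 4.83 = 2.079
L/L_☉ = 10^(−0.4 × 2.079) = 0.1473

L/L_☉ ≈ 0.147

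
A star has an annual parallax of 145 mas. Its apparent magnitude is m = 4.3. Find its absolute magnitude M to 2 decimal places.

p = 145 mas = 0.145″ → d = 1/p = 6.897 pc
5 log₁₀(d/10 pc) = 5 log₁₀(6.897) − 5 = -0.807
M = m − 5 log₁₀(d/10) = 4.3 + 0.807 = 5.107

M ≈ 5.11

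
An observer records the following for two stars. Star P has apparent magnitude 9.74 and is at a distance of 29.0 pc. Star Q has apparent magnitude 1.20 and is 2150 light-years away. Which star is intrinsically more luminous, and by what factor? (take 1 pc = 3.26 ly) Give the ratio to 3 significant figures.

Star Q is more luminous, by a factor of 1.35×10^6.

Star P: M = m − 5 log₁₀ d + 5 = 9.74 − 5·1.4624 + 5 = 7.428
Star Q: d = 2150 ly / 3.26 = 659.5 pc
Star Q: M = m − 5 log₁₀ d + 5 = 1.20 − 5·2.8192 + 5 = -7.896
ΔM = M_P − M_Q = 7.428 − (-7.896) = 15.324; smaller M is more luminous → Star Q.
L ratio = 10^(0.4 |ΔM|) = 10^6.130 = 1.348×10^6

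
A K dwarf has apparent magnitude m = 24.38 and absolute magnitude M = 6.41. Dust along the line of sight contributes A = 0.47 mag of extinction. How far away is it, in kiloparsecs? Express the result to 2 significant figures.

m − M = 5 log₁₀(d/10 pc) + A  ⇒  24.38 − (6.41) − 0.47 = 5 log₁₀(d/10)
17.500 = 5 log₁₀(d/10)
log₁₀ d = (m − M − A)/5 + 1 = 4.5000
d = 10^4.5000 = 31620 pc
= 31.62 kpc

d ≈ 32 kpc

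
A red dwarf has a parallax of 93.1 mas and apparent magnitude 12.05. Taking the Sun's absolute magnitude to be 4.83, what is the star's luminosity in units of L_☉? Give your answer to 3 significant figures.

L/L_☉ ≈ 1.49×10^-3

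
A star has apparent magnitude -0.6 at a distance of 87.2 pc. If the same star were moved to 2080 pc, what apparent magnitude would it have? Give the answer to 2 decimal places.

m ≈ 6.29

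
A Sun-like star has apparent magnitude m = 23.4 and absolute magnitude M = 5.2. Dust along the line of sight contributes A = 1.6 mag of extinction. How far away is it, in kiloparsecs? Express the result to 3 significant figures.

d ≈ 20.9 kpc

m − M = 5 log₁₀(d/10 pc) + A  ⇒  23.4 − (5.2) − 1.6 = 5 log₁₀(d/10)
16.600 = 5 log₁₀(d/10)
log₁₀ d = (m − M − A)/5 + 1 = 4.3200
d = 10^4.3200 = 20890 pc
= 20.89 kpc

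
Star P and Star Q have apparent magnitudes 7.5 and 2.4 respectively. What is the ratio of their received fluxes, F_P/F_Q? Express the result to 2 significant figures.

Magnitude difference = 5.1
Flux ratio = 10^(−0.4 Δm) = 10^(−0.4 × 5.1) = 10^-2.040 = 9.120×10^-3

F_P/F_Q ≈ 9.1×10^-3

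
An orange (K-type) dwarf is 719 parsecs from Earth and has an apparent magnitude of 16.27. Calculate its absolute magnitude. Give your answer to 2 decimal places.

M ≈ 6.99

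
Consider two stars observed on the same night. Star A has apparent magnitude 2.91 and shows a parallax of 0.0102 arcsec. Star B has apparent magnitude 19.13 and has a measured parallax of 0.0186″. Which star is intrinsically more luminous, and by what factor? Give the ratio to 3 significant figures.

Star A is more luminous, by a factor of 1.02×10^7.

Star A: d = 1/p = 1/0.0102″ = 98.04 pc
Star A: M = m − 5 log₁₀ d + 5 = 2.91 − 5·1.9914 + 5 = -2.047
Star B: d = 1/p = 1/0.0186″ = 53.76 pc
Star B: M = m − 5 log₁₀ d + 5 = 19.13 − 5·1.7305 + 5 = 15.478
ΔM = M_A − M_B = -2.047 − (15.478) = -17.525; smaller M is more luminous → Star A.
L ratio = 10^(0.4 |ΔM|) = 10^7.010 = 1.023×10^7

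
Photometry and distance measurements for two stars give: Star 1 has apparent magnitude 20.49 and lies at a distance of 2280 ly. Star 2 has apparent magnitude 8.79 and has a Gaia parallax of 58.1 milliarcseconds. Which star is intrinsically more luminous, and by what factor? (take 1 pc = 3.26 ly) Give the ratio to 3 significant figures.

Star 2 is more luminous, by a factor of 29.0.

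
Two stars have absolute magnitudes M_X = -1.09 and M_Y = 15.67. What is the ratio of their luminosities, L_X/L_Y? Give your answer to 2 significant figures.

ΔM = M_X − M_Y = -16.76
L_X/L_Y = 10^(−0.4 ΔM) = 10^6.704 = 5.058×10^6

L_X/L_Y ≈ 5.1×10^6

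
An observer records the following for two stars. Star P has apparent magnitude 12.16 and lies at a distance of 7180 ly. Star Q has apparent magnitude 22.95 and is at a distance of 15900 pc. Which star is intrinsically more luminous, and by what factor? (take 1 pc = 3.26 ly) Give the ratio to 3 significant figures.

Star P is more luminous, by a factor of 397.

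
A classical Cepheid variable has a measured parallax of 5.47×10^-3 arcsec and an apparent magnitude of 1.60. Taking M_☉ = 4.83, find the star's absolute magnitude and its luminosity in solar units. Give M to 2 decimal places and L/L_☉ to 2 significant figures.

M ≈ -4.71; L/L_☉ ≈ 6500

d = 1/p = 1/5.47×10^-3″ = 182.8 pc
M = m − 5 log₁₀ d + 5 = 1.60 − 5·2.2620 + 5 = -4.710
M − M_☉ = -4.710 − 4.83 = -9.540
L/L_☉ = 10^(−0.4 × -9.540) = 6547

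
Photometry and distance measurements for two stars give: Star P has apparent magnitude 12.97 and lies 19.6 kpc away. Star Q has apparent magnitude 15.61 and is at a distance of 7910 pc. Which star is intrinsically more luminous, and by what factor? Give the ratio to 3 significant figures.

Star P: d = 19.6 kpc = 19600 pc
Star P: M = m − 5 log₁₀ d + 5 = 12.97 − 5·4.2923 + 5 = -3.491
Star Q: M = m − 5 log₁₀ d + 5 = 15.61 − 5·3.8982 + 5 = 1.119
ΔM = M_P − M_Q = -3.491 − (1.119) = -4.610; smaller M is more luminous → Star P.
L ratio = 10^(0.4 |ΔM|) = 10^1.844 = 69.85

Star P is more luminous, by a factor of 69.8.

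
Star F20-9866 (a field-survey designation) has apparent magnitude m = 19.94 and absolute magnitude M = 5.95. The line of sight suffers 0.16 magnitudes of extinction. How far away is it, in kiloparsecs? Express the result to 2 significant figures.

d ≈ 5.8 kpc

m − M = 5 log₁₀(d/10 pc) + A  ⇒  19.94 − (5.95) − 0.16 = 5 log₁₀(d/10)
13.830 = 5 log₁₀(d/10)
log₁₀ d = (m − M − A)/5 + 1 = 3.7660
d = 10^3.7660 = 5834 pc
= 5.834 kpc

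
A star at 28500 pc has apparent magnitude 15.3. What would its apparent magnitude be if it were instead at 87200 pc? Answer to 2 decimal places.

Flux ∝ 1/d², so Δm = 5 log₁₀(d₂/d₁) = 5 log₁₀(87200/28500) = 2.428
m₂ = m₁ + Δm = 15.3 + (2.428) = 17.728

m ≈ 17.73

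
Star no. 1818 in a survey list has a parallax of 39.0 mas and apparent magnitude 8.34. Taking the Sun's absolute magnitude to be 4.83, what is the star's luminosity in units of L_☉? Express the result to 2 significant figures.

L/L_☉ ≈ 0.26

d = 1/p = 1000/39.0 mas = 25.64 pc
M = m − 5 log₁₀ d + 5 = 8.34 − 5·1.4089 + 5 = 6.295
M − M_☉ = 6.295 − 4.83 = 1.465
L/L_☉ = 10^(−0.4 × 1.465) = 0.2593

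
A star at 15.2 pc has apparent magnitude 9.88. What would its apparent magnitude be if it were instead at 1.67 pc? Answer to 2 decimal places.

Flux ∝ 1/d², so Δm = 5 log₁₀(d₂/d₁) = 5 log₁₀(1.67/15.2) = -4.796
m₂ = m₁ + Δm = 9.88 + (-4.796) = 5.084

m ≈ 5.08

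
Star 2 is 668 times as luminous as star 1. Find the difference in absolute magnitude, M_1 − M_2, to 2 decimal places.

M_1 − M_2 ≈ 7.06

Pogson: ΔM = −2.5 log₁₀(ratio) = −2.5 log₁₀(668) = −2.5 × 2.8248 = -7.062
Star 2 is brighter so has the smaller magnitude: M_1 − M_2 is positive.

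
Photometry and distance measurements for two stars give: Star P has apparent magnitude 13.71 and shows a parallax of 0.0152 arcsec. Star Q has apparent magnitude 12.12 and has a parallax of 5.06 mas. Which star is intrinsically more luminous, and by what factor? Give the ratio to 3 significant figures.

Star Q is more luminous, by a factor of 39.0.

Star P: d = 1/p = 1/0.0152″ = 65.79 pc
Star P: M = m − 5 log₁₀ d + 5 = 13.71 − 5·1.8182 + 5 = 9.619
Star Q: p = 5.06 mas = 5.06×10^-3″ → d = 1/p = 197.6 pc
Star Q: M = m − 5 log₁₀ d + 5 = 12.12 − 5·2.2958 + 5 = 5.641
ΔM = M_P − M_Q = 9.619 − (5.641) = 3.978; smaller M is more luminous → Star Q.
L ratio = 10^(0.4 |ΔM|) = 10^1.591 = 39.03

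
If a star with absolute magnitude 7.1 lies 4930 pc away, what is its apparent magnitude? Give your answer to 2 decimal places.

m ≈ 20.56

m = M + 5 log₁₀ d − 5 = 7.1 + 5·3.6928 − 5 = 20.564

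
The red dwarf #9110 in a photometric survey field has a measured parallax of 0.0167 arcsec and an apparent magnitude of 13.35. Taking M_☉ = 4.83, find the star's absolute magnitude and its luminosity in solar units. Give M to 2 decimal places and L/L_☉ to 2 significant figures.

M ≈ 9.46; L/L_☉ ≈ 0.014

d = 1/p = 1/0.0167″ = 59.88 pc
M = m − 5 log₁₀ d + 5 = 13.35 − 5·1.7773 + 5 = 9.464
M − M_☉ = 9.464 − 4.83 = 4.634
L/L_☉ = 10^(−0.4 × 4.634) = 0.01401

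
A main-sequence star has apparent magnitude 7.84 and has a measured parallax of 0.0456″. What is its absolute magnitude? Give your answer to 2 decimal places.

d = 1/p = 1/0.0456″ = 21.93 pc
5 log₁₀(d/10 pc) = 5 log₁₀(21.93) − 5 = 1.705
M = m − 5 log₁₀(d/10) = 7.84 − 1.705 = 6.135

M ≈ 6.13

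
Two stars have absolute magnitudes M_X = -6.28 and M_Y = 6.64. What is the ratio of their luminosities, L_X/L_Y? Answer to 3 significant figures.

L_X/L_Y ≈ 147000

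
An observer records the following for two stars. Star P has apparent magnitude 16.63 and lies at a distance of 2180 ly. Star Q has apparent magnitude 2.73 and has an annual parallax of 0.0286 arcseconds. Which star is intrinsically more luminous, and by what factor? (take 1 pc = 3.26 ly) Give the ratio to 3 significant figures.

Star Q is more luminous, by a factor of 993.

Star P: d = 2180 ly / 3.26 = 668.7 pc
Star P: M = m − 5 log₁₀ d + 5 = 16.63 − 5·2.8252 + 5 = 7.504
Star Q: d = 1/p = 1/0.0286″ = 34.97 pc
Star Q: M = m − 5 log₁₀ d + 5 = 2.73 − 5·1.5436 + 5 = 0.012
ΔM = M_P − M_Q = 7.504 − (0.012) = 7.492; smaller M is more luminous → Star Q.
L ratio = 10^(0.4 |ΔM|) = 10^2.997 = 992.6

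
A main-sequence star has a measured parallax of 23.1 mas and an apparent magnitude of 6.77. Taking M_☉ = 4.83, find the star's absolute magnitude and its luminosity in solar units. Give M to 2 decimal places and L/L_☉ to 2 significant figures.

M ≈ 3.59; L/L_☉ ≈ 3.1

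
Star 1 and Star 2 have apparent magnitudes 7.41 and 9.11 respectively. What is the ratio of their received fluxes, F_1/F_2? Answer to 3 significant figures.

Δm = 7.41 − (9.11) = -1.70
Flux ratio = 10^(−0.4 Δm) = 10^(−0.4 × -1.70) = 10^0.680 = 4.786

F_1/F_2 ≈ 4.79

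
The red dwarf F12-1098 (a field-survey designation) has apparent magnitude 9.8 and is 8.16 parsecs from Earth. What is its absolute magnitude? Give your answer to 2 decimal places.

5 log₁₀(d/10 pc) = 5 log₁₀(8.160) − 5 = -0.442
M = m − 5 log₁₀(d/10) = 9.8 + 0.442 = 10.242

M ≈ 10.24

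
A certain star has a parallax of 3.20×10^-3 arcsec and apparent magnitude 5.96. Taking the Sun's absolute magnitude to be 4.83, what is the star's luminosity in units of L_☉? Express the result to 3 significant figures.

L/L_☉ ≈ 345

d = 1/p = 1/3.20×10^-3″ = 312.5 pc
M = m − 5 log₁₀ d + 5 = 5.96 − 5·2.4949 + 5 = -1.514
M − M_☉ = -1.514 − 4.83 = -6.344
L/L_☉ = 10^(−0.4 × -6.344) = 344.9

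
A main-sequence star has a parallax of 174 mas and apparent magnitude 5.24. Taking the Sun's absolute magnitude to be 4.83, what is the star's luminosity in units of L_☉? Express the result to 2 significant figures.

d = 1/p = 1000/174 mas = 5.747 pc
M = m − 5 log₁₀ d + 5 = 5.24 − 5·0.7595 + 5 = 6.443
M − M_☉ = 6.443 − 4.83 = 1.613
L/L_☉ = 10^(−0.4 × 1.613) = 0.2264

L/L_☉ ≈ 0.23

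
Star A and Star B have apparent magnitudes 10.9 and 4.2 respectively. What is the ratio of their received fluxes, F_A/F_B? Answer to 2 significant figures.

Magnitude difference = 6.7
Flux ratio = 10^(−0.4 Δm) = 10^(−0.4 × 6.7) = 10^-2.680 = 2.089×10^-3

F_A/F_B ≈ 2.1×10^-3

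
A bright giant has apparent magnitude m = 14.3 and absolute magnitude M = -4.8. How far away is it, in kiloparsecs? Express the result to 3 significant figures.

Distance modulus: m − M = 14.3 − (-4.8) = 19.100
m − M = 5 log₁₀ d − 5
log₁₀ d = (m − M)/5 + 1 = 4.8200
d = 10^4.8200 = 66070 pc
= 66.07 kpc

d ≈ 66.1 kpc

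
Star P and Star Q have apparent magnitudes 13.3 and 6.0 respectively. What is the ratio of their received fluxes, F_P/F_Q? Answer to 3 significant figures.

F_P/F_Q ≈ 1.20×10^-3

Magnitude difference = 7.3
Flux ratio = 10^(−0.4 Δm) = 10^(−0.4 × 7.3) = 10^-2.920 = 1.202×10^-3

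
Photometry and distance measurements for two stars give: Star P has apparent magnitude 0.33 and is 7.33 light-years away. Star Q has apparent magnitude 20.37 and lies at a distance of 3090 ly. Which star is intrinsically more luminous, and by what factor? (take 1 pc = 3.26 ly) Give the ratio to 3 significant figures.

Star P is more luminous, by a factor of 584.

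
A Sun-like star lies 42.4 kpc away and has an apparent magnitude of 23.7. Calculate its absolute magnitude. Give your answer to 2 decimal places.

M ≈ 5.56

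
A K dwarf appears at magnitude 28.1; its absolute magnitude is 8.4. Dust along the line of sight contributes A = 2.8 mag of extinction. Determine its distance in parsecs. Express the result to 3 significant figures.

d ≈ 24000 pc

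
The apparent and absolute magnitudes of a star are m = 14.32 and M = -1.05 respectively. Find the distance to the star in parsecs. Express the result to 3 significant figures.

d ≈ 11900 pc

Distance modulus: m − M = 14.32 − (-1.05) = 15.370
m − M = 5 log₁₀ d − 5
log₁₀ d = (m − M)/5 + 1 = 4.0740
d = 10^4.0740 = 11860 pc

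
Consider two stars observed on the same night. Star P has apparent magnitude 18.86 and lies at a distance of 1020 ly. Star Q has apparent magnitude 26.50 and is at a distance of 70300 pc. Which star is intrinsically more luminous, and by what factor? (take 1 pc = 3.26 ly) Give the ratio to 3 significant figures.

Star Q is more luminous, by a factor of 44.4.

Star P: d = 1020 ly / 3.26 = 312.9 pc
Star P: M = m − 5 log₁₀ d + 5 = 18.86 − 5·2.4954 + 5 = 11.383
Star Q: M = m − 5 log₁₀ d + 5 = 26.50 − 5·4.8470 + 5 = 7.265
ΔM = M_P − M_Q = 11.383 − (7.265) = 4.118; smaller M is more luminous → Star Q.
L ratio = 10^(0.4 |ΔM|) = 10^1.647 = 44.38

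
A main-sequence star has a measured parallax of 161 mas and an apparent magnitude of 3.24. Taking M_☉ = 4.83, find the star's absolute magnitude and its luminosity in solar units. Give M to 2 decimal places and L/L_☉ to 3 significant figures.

M ≈ 4.27; L/L_☉ ≈ 1.67

d = 1/p = 1000/161 mas = 6.211 pc
M = m − 5 log₁₀ d + 5 = 3.24 − 5·0.7932 + 5 = 4.274
M − M_☉ = 4.274 − 4.83 = -0.556
L/L_☉ = 10^(−0.4 × -0.556) = 1.669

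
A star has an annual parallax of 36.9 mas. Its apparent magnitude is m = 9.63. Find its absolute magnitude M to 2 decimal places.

p = 36.9 mas = 0.0369″ → d = 1/p = 27.10 pc
5 log₁₀(d/10 pc) = 5 log₁₀(27.10) − 5 = 2.165
M = m − 5 log₁₀(d/10) = 9.63 − 2.165 = 7.465

M ≈ 7.47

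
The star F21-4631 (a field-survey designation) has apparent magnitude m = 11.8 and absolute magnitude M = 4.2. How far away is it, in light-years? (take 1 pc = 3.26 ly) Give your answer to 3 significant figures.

Distance modulus: m − M = 11.8 − (4.2) = 7.600
m − M = 5 log₁₀ d − 5
log₁₀ d = (m − M)/5 + 1 = 2.5200
d = 10^2.5200 = 331.1 pc
= 1079 ly

d ≈ 1080 ly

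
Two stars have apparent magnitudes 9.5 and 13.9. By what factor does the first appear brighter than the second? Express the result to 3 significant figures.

57.5

Δm = 9.5 − (13.9) = -4.4
Flux ratio = 10^(−0.4 Δm) = 10^(−0.4 × -4.4) = 10^1.760 = 57.54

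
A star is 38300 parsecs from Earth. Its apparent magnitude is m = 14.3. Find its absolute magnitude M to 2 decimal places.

5 log₁₀(d/10 pc) = 5 log₁₀(38300) − 5 = 17.916
M = m − 5 log₁₀(d/10) = 14.3 − 17.916 = -3.616

M ≈ -3.62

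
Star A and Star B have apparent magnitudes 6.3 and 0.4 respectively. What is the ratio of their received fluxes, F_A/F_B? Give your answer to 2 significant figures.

F_A/F_B ≈ 4.4×10^-3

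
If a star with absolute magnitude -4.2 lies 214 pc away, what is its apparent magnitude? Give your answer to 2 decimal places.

m = M + 5 log₁₀ d − 5 = -4.2 + 5·2.3304 − 5 = 2.452

m ≈ 2.45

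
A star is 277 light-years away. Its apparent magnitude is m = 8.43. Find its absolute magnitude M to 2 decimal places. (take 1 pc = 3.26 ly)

M ≈ 3.78

d = 277 ly / 3.26 = 84.97 pc
5 log₁₀(d/10 pc) = 5 log₁₀(84.97) − 5 = 4.646
M = m − 5 log₁₀(d/10) = 8.43 − 4.646 = 3.784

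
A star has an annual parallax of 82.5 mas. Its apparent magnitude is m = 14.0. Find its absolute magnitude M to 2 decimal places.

p = 82.5 mas = 0.0825″ → d = 1/p = 12.12 pc
5 log₁₀(d/10 pc) = 5 log₁₀(12.12) − 5 = 0.418
M = m − 5 log₁₀(d/10) = 14.0 − 0.418 = 13.582

M ≈ 13.58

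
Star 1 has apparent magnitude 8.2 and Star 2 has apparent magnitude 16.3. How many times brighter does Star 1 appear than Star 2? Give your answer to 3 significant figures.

Magnitude difference = -8.1
Flux ratio = 10^(−0.4 Δm) = 10^(−0.4 × -8.1) = 10^3.240 = 1738

1740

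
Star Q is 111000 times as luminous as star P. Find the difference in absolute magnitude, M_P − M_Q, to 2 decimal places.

M_P − M_Q ≈ 12.61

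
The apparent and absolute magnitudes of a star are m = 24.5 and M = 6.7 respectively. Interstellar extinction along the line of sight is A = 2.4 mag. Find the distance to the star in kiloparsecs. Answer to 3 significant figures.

m − M = 5 log₁₀(d/10 pc) + A  ⇒  24.5 − (6.7) − 2.4 = 5 log₁₀(d/10)
15.400 = 5 log₁₀(d/10)
log₁₀ d = (m − M − A)/5 + 1 = 4.0800
d = 10^4.0800 = 12020 pc
= 12.02 kpc

d ≈ 12.0 kpc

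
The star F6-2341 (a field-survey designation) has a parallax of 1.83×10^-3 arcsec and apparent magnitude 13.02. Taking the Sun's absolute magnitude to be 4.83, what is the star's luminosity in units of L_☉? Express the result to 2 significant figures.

L/L_☉ ≈ 1.6

d = 1/p = 1/1.83×10^-3″ = 546.4 pc
M = m − 5 log₁₀ d + 5 = 13.02 − 5·2.7375 + 5 = 4.332
M − M_☉ = 4.332 − 4.83 = -0.498
L/L_☉ = 10^(−0.4 × -0.498) = 1.582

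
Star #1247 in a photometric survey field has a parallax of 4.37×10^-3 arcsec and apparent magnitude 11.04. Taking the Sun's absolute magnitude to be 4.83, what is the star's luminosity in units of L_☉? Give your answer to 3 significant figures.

L/L_☉ ≈ 1.72

d = 1/p = 1/4.37×10^-3″ = 228.8 pc
M = m − 5 log₁₀ d + 5 = 11.04 − 5·2.3595 + 5 = 4.242
M − M_☉ = 4.242 − 4.83 = -0.588
L/L_☉ = 10^(−0.4 × -0.588) = 1.718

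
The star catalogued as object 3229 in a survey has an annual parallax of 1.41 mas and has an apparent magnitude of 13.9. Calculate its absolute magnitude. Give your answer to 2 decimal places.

p = 1.41 mas = 1.41×10^-3″ → d = 1/p = 709.2 pc
5 log₁₀(d/10 pc) = 5 log₁₀(709.2) − 5 = 9.254
M = m − 5 log₁₀(d/10) = 13.9 − 9.254 = 4.646

M ≈ 4.65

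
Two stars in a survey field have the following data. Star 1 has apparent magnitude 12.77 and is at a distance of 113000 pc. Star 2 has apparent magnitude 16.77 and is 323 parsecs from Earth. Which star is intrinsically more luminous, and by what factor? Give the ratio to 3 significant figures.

Star 1: M = m − 5 log₁₀ d + 5 = 12.77 − 5·5.0531 + 5 = -7.495
Star 2: M = m − 5 log₁₀ d + 5 = 16.77 − 5·2.5092 + 5 = 9.224
ΔM = M_1 − M_2 = -7.495 − (9.224) = -16.719; smaller M is more luminous → Star 1.
L ratio = 10^(0.4 |ΔM|) = 10^6.688 = 4.872×10^6

Star 1 is more luminous, by a factor of 4.87×10^6.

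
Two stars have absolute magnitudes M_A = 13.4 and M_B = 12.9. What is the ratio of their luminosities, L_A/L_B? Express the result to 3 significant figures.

ΔM = M_A − M_B = 0.5
L_A/L_B = 10^(−0.4 ΔM) = 10^-0.200 = 0.6310

L_A/L_B ≈ 0.631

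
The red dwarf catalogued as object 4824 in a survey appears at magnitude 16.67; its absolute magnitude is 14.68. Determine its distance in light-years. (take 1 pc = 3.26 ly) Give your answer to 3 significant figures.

d ≈ 81.5 ly

Distance modulus: m − M = 16.67 − (14.68) = 1.990
m − M = 5 log₁₀ d − 5
log₁₀ d = (m − M)/5 + 1 = 1.3980
d = 10^1.3980 = 25.00 pc
= 81.51 ly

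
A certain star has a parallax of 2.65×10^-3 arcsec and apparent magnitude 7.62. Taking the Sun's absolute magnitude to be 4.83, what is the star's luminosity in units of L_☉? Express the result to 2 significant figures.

L/L_☉ ≈ 110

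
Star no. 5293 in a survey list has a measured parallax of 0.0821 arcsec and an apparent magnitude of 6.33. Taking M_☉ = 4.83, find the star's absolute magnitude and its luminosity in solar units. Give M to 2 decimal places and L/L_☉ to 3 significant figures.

d = 1/p = 1/0.0821″ = 12.18 pc
M = m − 5 log₁₀ d + 5 = 6.33 − 5·1.0857 + 5 = 5.902
M − M_☉ = 5.902 − 4.83 = 1.072
L/L_☉ = 10^(−0.4 × 1.072) = 0.3727

M ≈ 5.90; L/L_☉ ≈ 0.373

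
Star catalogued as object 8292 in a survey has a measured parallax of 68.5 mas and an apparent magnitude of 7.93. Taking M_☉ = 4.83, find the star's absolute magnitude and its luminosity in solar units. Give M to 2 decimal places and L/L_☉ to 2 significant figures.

M ≈ 7.11; L/L_☉ ≈ 0.12

d = 1/p = 1000/68.5 mas = 14.60 pc
M = m − 5 log₁₀ d + 5 = 7.93 − 5·1.1643 + 5 = 7.108
M − M_☉ = 7.108 − 4.83 = 2.278
L/L_☉ = 10^(−0.4 × 2.278) = 0.1226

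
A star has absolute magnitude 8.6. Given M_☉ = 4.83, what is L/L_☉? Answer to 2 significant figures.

L/L_☉ ≈ 0.031

M − M_☉ = 8.6 − 4.83 = 3.770
L/L_☉ = 10^(−0.4 (M − M_☉)) = 10^-1.508 = 0.03105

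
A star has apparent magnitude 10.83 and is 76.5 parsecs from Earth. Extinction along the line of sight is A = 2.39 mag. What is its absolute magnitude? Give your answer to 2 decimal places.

M ≈ 4.02

5 log₁₀(d/10 pc) = 5 log₁₀(76.50) − 5 = 4.418
M = m − 5 log₁₀(d/10) − A = 10.83 − 4.418 − 2.39 = 4.022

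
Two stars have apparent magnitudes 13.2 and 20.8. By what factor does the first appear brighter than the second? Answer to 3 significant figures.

1100

Δm = 13.2 − (20.8) = -7.6
Flux ratio = 10^(−0.4 Δm) = 10^(−0.4 × -7.6) = 10^3.040 = 1096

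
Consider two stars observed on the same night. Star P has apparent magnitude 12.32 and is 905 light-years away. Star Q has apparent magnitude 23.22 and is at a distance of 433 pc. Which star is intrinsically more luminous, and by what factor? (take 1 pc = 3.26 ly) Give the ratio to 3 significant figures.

Star P is more luminous, by a factor of 9420.

Star P: d = 905 ly / 3.26 = 277.6 pc
Star P: M = m − 5 log₁₀ d + 5 = 12.32 − 5·2.4434 + 5 = 5.103
Star Q: M = m − 5 log₁₀ d + 5 = 23.22 − 5·2.6365 + 5 = 15.038
ΔM = M_P − M_Q = 5.103 − (15.038) = -9.935; smaller M is more luminous → Star P.
L ratio = 10^(0.4 |ΔM|) = 10^3.974 = 9416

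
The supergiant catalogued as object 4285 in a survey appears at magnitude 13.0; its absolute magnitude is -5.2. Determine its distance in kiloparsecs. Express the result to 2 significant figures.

d ≈ 44 kpc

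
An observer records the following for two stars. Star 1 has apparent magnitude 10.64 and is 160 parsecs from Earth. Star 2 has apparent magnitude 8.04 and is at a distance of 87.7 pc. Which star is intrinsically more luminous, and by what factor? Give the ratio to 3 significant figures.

Star 2 is more luminous, by a factor of 3.29.

Star 1: M = m − 5 log₁₀ d + 5 = 10.64 − 5·2.2041 + 5 = 4.619
Star 2: M = m − 5 log₁₀ d + 5 = 8.04 − 5·1.9430 + 5 = 3.325
ΔM = M_1 − M_2 = 4.619 − (3.325) = 1.294; smaller M is more luminous → Star 2.
L ratio = 10^(0.4 |ΔM|) = 10^0.518 = 3.294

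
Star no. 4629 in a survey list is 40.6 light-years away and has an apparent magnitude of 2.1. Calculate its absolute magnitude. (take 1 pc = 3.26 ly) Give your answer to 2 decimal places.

d = 40.6 ly / 3.26 = 12.45 pc
5 log₁₀(d/10 pc) = 5 log₁₀(12.45) − 5 = 0.477
M = m − 5 log₁₀(d/10) = 2.1 − 0.477 = 1.623

M ≈ 1.62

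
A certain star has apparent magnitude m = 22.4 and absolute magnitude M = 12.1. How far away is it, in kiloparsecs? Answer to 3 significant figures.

d ≈ 1.15 kpc

μ = m − M = 10.300
m − M = 5 log₁₀ d − 5
log₁₀ d = (m − M)/5 + 1 = 3.0600
d = 10^3.0600 = 1148 pc
= 1.148 kpc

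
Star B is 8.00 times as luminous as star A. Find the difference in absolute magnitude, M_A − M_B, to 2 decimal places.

Pogson: ΔM = −2.5 log₁₀(ratio) = −2.5 log₁₀(8.00) = −2.5 × 0.9031 = -2.258
Star B is brighter so has the smaller magnitude: M_A − M_B is positive.

M_A − M_B ≈ 2.26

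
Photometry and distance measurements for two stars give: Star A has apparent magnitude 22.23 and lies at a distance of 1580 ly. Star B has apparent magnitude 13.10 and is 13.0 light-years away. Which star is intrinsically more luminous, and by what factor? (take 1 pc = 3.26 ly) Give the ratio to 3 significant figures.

Star A is more luminous, by a factor of 3.29.

Star A: d = 1580 ly / 3.26 = 484.7 pc
Star A: M = m − 5 log₁₀ d + 5 = 22.23 − 5·2.6854 + 5 = 13.803
Star B: d = 13.0 ly / 3.26 = 3.988 pc
Star B: M = m − 5 log₁₀ d + 5 = 13.10 − 5·0.6007 + 5 = 15.096
ΔM = M_A − M_B = 13.803 − (15.096) = -1.294; smaller M is more luminous → Star A.
L ratio = 10^(0.4 |ΔM|) = 10^0.517 = 3.292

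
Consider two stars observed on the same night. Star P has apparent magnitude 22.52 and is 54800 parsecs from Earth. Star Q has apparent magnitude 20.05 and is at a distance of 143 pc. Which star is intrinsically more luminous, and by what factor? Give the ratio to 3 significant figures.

Star P: M = m − 5 log₁₀ d + 5 = 22.52 − 5·4.7388 + 5 = 3.826
Star Q: M = m − 5 log₁₀ d + 5 = 20.05 − 5·2.1553 + 5 = 14.273
ΔM = M_P − M_Q = 3.826 − (14.273) = -10.447; smaller M is more luminous → Star P.
L ratio = 10^(0.4 |ΔM|) = 10^4.179 = 15100

Star P is more luminous, by a factor of 15100.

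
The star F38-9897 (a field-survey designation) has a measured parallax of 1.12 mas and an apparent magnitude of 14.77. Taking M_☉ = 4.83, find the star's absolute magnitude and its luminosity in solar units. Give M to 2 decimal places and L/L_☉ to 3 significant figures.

d = 1/p = 1000/1.12 mas = 892.9 pc
M = m − 5 log₁₀ d + 5 = 14.77 − 5·2.9508 + 5 = 5.016
M − M_☉ = 5.016 − 4.83 = 0.186
L/L_☉ = 10^(−0.4 × 0.186) = 0.8425

M ≈ 5.02; L/L_☉ ≈ 0.842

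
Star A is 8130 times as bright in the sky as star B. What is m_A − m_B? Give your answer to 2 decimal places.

Pogson: Δm = −2.5 log₁₀(ratio) = −2.5 log₁₀(8130) = −2.5 × 3.9101 = -9.775
Star A is brighter, so it has the smaller magnitude: the difference is negative.

m_A − m_B ≈ -9.78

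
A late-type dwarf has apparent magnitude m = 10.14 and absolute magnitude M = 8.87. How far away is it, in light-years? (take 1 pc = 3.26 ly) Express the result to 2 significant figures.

d ≈ 59 ly

Distance modulus: m − M = 10.14 − (8.87) = 1.270
m − M = 5 log₁₀ d − 5
log₁₀ d = (m − M)/5 + 1 = 1.2540
d = 10^1.2540 = 17.95 pc
= 58.51 ly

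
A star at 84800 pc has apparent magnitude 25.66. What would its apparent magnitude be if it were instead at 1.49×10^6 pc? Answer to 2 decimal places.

m ≈ 31.88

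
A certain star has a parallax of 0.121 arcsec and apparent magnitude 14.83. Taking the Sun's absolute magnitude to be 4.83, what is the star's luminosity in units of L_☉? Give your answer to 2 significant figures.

d = 1/p = 1/0.121″ = 8.264 pc
M = m − 5 log₁₀ d + 5 = 14.83 − 5·0.9172 + 5 = 15.244
M − M_☉ = 15.244 − 4.83 = 10.414
L/L_☉ = 10^(−0.4 × 10.414) = 6.830×10^-5

L/L_☉ ≈ 6.8×10^-5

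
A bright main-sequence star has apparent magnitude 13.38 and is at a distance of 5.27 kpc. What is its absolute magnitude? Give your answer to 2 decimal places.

d = 5.27 kpc = 5270 pc
5 log₁₀(d/10 pc) = 5 log₁₀(5270) − 5 = 13.609
M = m − 5 log₁₀(d/10) = 13.38 − 13.609 = -0.229

M ≈ -0.23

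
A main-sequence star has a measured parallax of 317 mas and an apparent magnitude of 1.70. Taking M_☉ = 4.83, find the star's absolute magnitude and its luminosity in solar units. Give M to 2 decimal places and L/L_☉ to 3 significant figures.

M ≈ 4.21; L/L_☉ ≈ 1.78

d = 1/p = 1000/317 mas = 3.155 pc
M = m − 5 log₁₀ d + 5 = 1.70 − 5·0.4989 + 5 = 4.205
M − M_☉ = 4.205 − 4.83 = -0.625
L/L_☉ = 10^(−0.4 × -0.625) = 1.778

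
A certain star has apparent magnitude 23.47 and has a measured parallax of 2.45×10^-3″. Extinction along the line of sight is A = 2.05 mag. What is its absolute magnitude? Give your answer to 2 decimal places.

M ≈ 13.37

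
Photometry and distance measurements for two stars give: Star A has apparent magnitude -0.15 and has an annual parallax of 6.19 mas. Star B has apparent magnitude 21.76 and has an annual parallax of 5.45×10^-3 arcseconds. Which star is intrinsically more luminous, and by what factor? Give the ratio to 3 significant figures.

Star A: p = 6.19 mas = 6.19×10^-3″ → d = 1/p = 161.6 pc
Star A: M = m − 5 log₁₀ d + 5 = -0.15 − 5·2.2083 + 5 = -6.192
Star B: d = 1/p = 1/5.45×10^-3″ = 183.5 pc
Star B: M = m − 5 log₁₀ d + 5 = 21.76 − 5·2.2636 + 5 = 15.442
ΔM = M_A − M_B = -6.192 − (15.442) = -21.634; smaller M is more luminous → Star A.
L ratio = 10^(0.4 |ΔM|) = 10^8.653 = 4.502×10^8

Star A is more luminous, by a factor of 4.50×10^8.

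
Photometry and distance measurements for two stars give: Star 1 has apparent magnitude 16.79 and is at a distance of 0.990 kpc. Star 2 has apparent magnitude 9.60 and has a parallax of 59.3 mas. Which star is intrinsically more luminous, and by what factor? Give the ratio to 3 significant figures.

Star 1 is more luminous, by a factor of 4.59.

Star 1: d = 0.990 kpc = 990.0 pc
Star 1: M = m − 5 log₁₀ d + 5 = 16.79 − 5·2.9956 + 5 = 6.812
Star 2: p = 59.3 mas = 0.0593″ → d = 1/p = 16.86 pc
Star 2: M = m − 5 log₁₀ d + 5 = 9.60 − 5·1.2269 + 5 = 8.465
ΔM = M_1 − M_2 = 6.812 − (8.465) = -1.653; smaller M is more luminous → Star 1.
L ratio = 10^(0.4 |ΔM|) = 10^0.661 = 4.585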